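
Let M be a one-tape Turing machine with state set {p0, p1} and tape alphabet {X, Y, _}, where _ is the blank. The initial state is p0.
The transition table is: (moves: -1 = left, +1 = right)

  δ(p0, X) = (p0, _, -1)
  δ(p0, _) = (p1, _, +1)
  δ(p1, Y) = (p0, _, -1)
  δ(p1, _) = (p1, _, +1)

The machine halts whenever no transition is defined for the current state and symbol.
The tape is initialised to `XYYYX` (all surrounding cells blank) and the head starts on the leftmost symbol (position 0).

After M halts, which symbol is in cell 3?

state=p0 head=0 tape=_[X]YYYX   (p0,X)→(p0,_,-1)
state=p0 head=-1 tape=[_]_YYYX   (p0,_)→(p1,_,+1)
state=p1 head=0 tape=_[_]YYYX   (p1,_)→(p1,_,+1)
state=p1 head=1 tape=__[Y]YYX   (p1,Y)→(p0,_,-1)
state=p0 head=0 tape=_[_]_YYX   (p0,_)→(p1,_,+1)
state=p1 head=1 tape=__[_]YYX   (p1,_)→(p1,_,+1)
state=p1 head=2 tape=___[Y]YX   (p1,Y)→(p0,_,-1)
state=p0 head=1 tape=__[_]_YX   (p0,_)→(p1,_,+1)
state=p1 head=2 tape=___[_]YX   (p1,_)→(p1,_,+1)
state=p1 head=3 tape=____[Y]X   (p1,Y)→(p0,_,-1)
state=p0 head=2 tape=___[_]_X   (p0,_)→(p1,_,+1)
state=p1 head=3 tape=____[_]X   (p1,_)→(p1,_,+1)
state=p1 head=4 tape=_____[X]
Cell 3 holds _ when M halts.

_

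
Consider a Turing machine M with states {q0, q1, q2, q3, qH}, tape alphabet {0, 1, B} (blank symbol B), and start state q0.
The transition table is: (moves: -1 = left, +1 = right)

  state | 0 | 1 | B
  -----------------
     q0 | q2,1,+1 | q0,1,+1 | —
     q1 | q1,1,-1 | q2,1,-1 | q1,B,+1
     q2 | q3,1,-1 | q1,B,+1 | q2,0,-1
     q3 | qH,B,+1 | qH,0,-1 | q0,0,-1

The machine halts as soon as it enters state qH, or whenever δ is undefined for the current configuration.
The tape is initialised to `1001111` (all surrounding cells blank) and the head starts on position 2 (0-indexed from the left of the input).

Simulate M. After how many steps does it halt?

11

q0 | B10[0]1111   read 0 → write 1, move +1, go to q2
q2 | B101[1]111   read 1 → write B, move +1, go to q1
q1 | B101B[1]11   read 1 → write 1, move -1, go to q2
q2 | B101[B]111   read B → write 0, move -1, go to q2
q2 | B10[1]0111   read 1 → write B, move +1, go to q1
q1 | B10B[0]111   read 0 → write 1, move -1, go to q1
q1 | B10[B]1111   read B → write B, move +1, go to q1
q1 | B10B[1]111   read 1 → write 1, move -1, go to q2
q2 | B10[B]1111   read B → write 0, move -1, go to q2
q2 | B1[0]01111   read 0 → write 1, move -1, go to q3
q3 | B[1]101111   read 1 → write 0, move -1, go to qH
qH | [B]0101111
M halts after 11 transitions.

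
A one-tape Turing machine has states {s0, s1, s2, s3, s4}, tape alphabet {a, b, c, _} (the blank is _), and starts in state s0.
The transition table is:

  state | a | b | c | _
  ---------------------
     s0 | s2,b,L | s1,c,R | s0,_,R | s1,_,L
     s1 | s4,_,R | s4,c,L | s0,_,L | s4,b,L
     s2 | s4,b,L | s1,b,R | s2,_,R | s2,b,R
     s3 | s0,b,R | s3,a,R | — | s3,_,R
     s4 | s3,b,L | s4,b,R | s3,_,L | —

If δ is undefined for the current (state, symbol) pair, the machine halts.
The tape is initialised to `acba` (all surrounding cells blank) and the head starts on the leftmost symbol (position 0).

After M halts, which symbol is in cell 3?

state=s0 head=0 tape=_[a]cba_   (s0,a)→(s2,b,L)
state=s2 head=-1 tape=[_]bcba_   (s2,_)→(s2,b,R)
state=s2 head=0 tape=b[b]cba_   (s2,b)→(s1,b,R)
state=s1 head=1 tape=bb[c]ba_   (s1,c)→(s0,_,L)
state=s0 head=0 tape=b[b]_ba_   (s0,b)→(s1,c,R)
state=s1 head=1 tape=bc[_]ba_   (s1,_)→(s4,b,L)
state=s4 head=0 tape=b[c]bba_   (s4,c)→(s3,_,L)
state=s3 head=-1 tape=[b]_bba_   (s3,b)→(s3,a,R)
state=s3 head=0 tape=a[_]bba_   (s3,_)→(s3,_,R)
state=s3 head=1 tape=a_[b]ba_   (s3,b)→(s3,a,R)
state=s3 head=2 tape=a_a[b]a_   (s3,b)→(s3,a,R)
state=s3 head=3 tape=a_aa[a]_   (s3,a)→(s0,b,R)
state=s0 head=4 tape=a_aab[_]   (s0,_)→(s1,_,L)
state=s1 head=3 tape=a_aa[b]_   (s1,b)→(s4,c,L)
state=s4 head=2 tape=a_a[a]c_   (s4,a)→(s3,b,L)
state=s3 head=1 tape=a_[a]bc_   (s3,a)→(s0,b,R)
state=s0 head=2 tape=a_b[b]c_   (s0,b)→(s1,c,R)
state=s1 head=3 tape=a_bc[c]_   (s1,c)→(s0,_,L)
state=s0 head=2 tape=a_b[c]__   (s0,c)→(s0,_,R)
state=s0 head=3 tape=a_b_[_]_   (s0,_)→(s1,_,L)
state=s1 head=2 tape=a_b[_]__   (s1,_)→(s4,b,L)
state=s4 head=1 tape=a_[b]b__   (s4,b)→(s4,b,R)
state=s4 head=2 tape=a_b[b]__   (s4,b)→(s4,b,R)
state=s4 head=3 tape=a_bb[_]_
Cell 3 holds _ when M halts.

_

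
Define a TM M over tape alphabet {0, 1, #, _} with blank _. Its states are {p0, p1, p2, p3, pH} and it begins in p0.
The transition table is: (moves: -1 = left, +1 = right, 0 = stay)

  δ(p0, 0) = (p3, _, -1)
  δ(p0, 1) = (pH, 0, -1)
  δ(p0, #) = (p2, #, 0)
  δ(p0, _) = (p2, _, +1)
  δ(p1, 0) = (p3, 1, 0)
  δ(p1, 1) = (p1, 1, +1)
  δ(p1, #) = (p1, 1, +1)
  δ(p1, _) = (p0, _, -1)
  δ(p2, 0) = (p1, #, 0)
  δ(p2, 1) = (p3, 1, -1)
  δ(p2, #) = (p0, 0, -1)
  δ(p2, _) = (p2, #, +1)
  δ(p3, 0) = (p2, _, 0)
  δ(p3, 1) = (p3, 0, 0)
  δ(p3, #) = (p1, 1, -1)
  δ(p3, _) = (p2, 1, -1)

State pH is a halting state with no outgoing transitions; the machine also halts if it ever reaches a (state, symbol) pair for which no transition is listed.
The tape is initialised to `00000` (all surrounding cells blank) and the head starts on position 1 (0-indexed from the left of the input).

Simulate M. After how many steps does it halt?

state=p0 head=1 tape=0[0]000_   (p0,0)→(p3,_,-1)
state=p3 head=0 tape=[0]_000_   (p3,0)→(p2,_,0)
state=p2 head=0 tape=[_]_000_   (p2,_)→(p2,#,+1)
state=p2 head=1 tape=#[_]000_   (p2,_)→(p2,#,+1)
state=p2 head=2 tape=##[0]00_   (p2,0)→(p1,#,0)
state=p1 head=2 tape=##[#]00_   (p1,#)→(p1,1,+1)
state=p1 head=3 tape=##1[0]0_   (p1,0)→(p3,1,0)
state=p3 head=3 tape=##1[1]0_   (p3,1)→(p3,0,0)
state=p3 head=3 tape=##1[0]0_   (p3,0)→(p2,_,0)
state=p2 head=3 tape=##1[_]0_   (p2,_)→(p2,#,+1)
state=p2 head=4 tape=##1#[0]_   (p2,0)→(p1,#,0)
state=p1 head=4 tape=##1#[#]_   (p1,#)→(p1,1,+1)
state=p1 head=5 tape=##1#1[_]   (p1,_)→(p0,_,-1)
state=p0 head=4 tape=##1#[1]_   (p0,1)→(pH,0,-1)
state=pH head=3 tape=##1[#]0_
M halts after 14 transitions.

14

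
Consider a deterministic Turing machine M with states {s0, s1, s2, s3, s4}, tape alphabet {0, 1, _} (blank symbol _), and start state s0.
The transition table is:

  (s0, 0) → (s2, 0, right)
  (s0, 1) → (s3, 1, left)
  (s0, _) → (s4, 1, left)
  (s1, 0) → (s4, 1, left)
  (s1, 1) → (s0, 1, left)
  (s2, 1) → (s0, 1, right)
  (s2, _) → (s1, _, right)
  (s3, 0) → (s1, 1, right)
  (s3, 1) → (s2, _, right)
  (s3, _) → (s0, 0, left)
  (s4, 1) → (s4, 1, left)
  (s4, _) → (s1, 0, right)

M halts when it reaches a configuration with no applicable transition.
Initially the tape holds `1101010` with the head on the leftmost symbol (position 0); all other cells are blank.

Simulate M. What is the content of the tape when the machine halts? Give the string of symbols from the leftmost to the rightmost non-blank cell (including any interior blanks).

state=s0 head=0 tape=___[1]101010__   (s0,1)→(s3,1,left)
state=s3 head=-1 tape=__[_]1101010__   (s3,_)→(s0,0,left)
state=s0 head=-2 tape=_[_]01101010__   (s0,_)→(s4,1,left)
state=s4 head=-3 tape=[_]101101010__   (s4,_)→(s1,0,right)
state=s1 head=-2 tape=0[1]01101010__   (s1,1)→(s0,1,left)
state=s0 head=-3 tape=[0]101101010__   (s0,0)→(s2,0,right)
state=s2 head=-2 tape=0[1]01101010__   (s2,1)→(s0,1,right)
state=s0 head=-1 tape=01[0]1101010__   (s0,0)→(s2,0,right)
state=s2 head=0 tape=010[1]101010__   (s2,1)→(s0,1,right)
state=s0 head=1 tape=0101[1]01010__   (s0,1)→(s3,1,left)
state=s3 head=0 tape=010[1]101010__   (s3,1)→(s2,_,right)
state=s2 head=1 tape=010_[1]01010__   (s2,1)→(s0,1,right)
state=s0 head=2 tape=010_1[0]1010__   (s0,0)→(s2,0,right)
state=s2 head=3 tape=010_10[1]010__   (s2,1)→(s0,1,right)
state=s0 head=4 tape=010_101[0]10__   (s0,0)→(s2,0,right)
state=s2 head=5 tape=010_1010[1]0__   (s2,1)→(s0,1,right)
state=s0 head=6 tape=010_10101[0]__   (s0,0)→(s2,0,right)
state=s2 head=7 tape=010_101010[_]_   (s2,_)→(s1,_,right)
state=s1 head=8 tape=010_101010_[_]
The non-blank tape span at halt is 010_101010.

010_101010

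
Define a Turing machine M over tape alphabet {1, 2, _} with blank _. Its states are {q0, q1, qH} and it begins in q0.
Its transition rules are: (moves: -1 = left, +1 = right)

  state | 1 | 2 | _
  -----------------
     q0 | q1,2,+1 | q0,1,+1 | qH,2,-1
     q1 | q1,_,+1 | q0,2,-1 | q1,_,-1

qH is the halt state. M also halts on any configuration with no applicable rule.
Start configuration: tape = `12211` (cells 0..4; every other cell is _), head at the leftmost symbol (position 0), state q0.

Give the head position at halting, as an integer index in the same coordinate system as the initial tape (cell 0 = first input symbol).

3

q0 | [1]2211_   read 1 → write 2, move +1, go to q1
q1 | 2[2]211_   read 2 → write 2, move -1, go to q0
q0 | [2]2211_   read 2 → write 1, move +1, go to q0
q0 | 1[2]211_   read 2 → write 1, move +1, go to q0
q0 | 11[2]11_   read 2 → write 1, move +1, go to q0
q0 | 111[1]1_   read 1 → write 2, move +1, go to q1
q1 | 1112[1]_   read 1 → write _, move +1, go to q1
q1 | 1112_[_]   read _ → write _, move -1, go to q1
q1 | 1112[_]_   read _ → write _, move -1, go to q1
q1 | 111[2]__   read 2 → write 2, move -1, go to q0
q0 | 11[1]2__   read 1 → write 2, move +1, go to q1
q1 | 112[2]__   read 2 → write 2, move -1, go to q0
q0 | 11[2]2__   read 2 → write 1, move +1, go to q0
q0 | 111[2]__   read 2 → write 1, move +1, go to q0
q0 | 1111[_]_   read _ → write 2, move -1, go to qH
qH | 111[1]2_
At halt the head is at cell 3.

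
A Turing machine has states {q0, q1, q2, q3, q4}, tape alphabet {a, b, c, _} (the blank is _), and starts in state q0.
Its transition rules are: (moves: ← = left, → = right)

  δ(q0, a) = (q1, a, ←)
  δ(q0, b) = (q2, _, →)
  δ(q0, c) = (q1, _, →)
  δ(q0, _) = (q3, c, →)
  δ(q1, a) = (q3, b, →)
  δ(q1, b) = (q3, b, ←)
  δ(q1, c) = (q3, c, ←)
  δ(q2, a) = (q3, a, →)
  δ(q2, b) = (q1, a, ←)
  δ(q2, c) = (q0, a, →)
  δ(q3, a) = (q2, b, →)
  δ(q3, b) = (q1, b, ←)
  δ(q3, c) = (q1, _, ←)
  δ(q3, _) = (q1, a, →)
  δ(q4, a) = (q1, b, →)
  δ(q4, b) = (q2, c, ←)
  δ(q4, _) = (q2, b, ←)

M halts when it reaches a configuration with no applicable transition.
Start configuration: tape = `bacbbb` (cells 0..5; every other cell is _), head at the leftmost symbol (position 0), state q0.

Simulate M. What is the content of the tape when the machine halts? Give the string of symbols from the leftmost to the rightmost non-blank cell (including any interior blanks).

bbabb

q0 | [b]acbbb   read b → write _, move →, go to q2
q2 | _[a]cbbb   read a → write a, move →, go to q3
q3 | _a[c]bbb   read c → write _, move ←, go to q1
q1 | _[a]_bbb   read a → write b, move →, go to q3
q3 | _b[_]bbb   read _ → write a, move →, go to q1
q1 | _ba[b]bb   read b → write b, move ←, go to q3
q3 | _b[a]bbb   read a → write b, move →, go to q2
q2 | _bb[b]bb   read b → write a, move ←, go to q1
q1 | _b[b]abb   read b → write b, move ←, go to q3
q3 | _[b]babb   read b → write b, move ←, go to q1
q1 | [_]bbabb
The non-blank tape span at halt is bbabb.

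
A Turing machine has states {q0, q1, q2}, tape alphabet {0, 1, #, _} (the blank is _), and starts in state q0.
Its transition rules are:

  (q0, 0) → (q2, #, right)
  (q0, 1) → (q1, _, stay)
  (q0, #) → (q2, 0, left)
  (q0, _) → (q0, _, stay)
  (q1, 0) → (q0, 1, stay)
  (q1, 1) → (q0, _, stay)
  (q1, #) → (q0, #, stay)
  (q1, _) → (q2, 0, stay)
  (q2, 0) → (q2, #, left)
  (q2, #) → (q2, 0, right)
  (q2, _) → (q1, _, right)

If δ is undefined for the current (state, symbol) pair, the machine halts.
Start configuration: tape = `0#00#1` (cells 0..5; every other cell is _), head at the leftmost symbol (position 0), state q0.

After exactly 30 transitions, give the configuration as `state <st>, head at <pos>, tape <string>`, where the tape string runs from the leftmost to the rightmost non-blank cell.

state q2, head at -1, tape 0####1

state=q0 head=0 tape=_[0]#00#1   (q0,0)→(q2,#,right)
state=q2 head=1 tape=_#[#]00#1   (q2,#)→(q2,0,right)
state=q2 head=2 tape=_#0[0]0#1   (q2,0)→(q2,#,left)
state=q2 head=1 tape=_#[0]#0#1   (q2,0)→(q2,#,left)
state=q2 head=0 tape=_[#]##0#1   (q2,#)→(q2,0,right)
state=q2 head=1 tape=_0[#]#0#1   (q2,#)→(q2,0,right)
state=q2 head=2 tape=_00[#]0#1   (q2,#)→(q2,0,right)
state=q2 head=3 tape=_000[0]#1   (q2,0)→(q2,#,left)
state=q2 head=2 tape=_00[0]##1   (q2,0)→(q2,#,left)
state=q2 head=1 tape=_0[0]###1   (q2,0)→(q2,#,left)
state=q2 head=0 tape=_[0]####1   (q2,0)→(q2,#,left)
state=q2 head=-1 tape=[_]#####1   (q2,_)→(q1,_,right)
state=q1 head=0 tape=_[#]####1   (q1,#)→(q0,#,stay)
state=q0 head=0 tape=_[#]####1   (q0,#)→(q2,0,left)
state=q2 head=-1 tape=[_]0####1   (q2,_)→(q1,_,right)
state=q1 head=0 tape=_[0]####1   (q1,0)→(q0,1,stay)
state=q0 head=0 tape=_[1]####1   (q0,1)→(q1,_,stay)
state=q1 head=0 tape=_[_]####1   (q1,_)→(q2,0,stay)
state=q2 head=0 tape=_[0]####1   (q2,0)→(q2,#,left)
state=q2 head=-1 tape=[_]#####1   (q2,_)→(q1,_,right)
state=q1 head=0 tape=_[#]####1   (q1,#)→(q0,#,stay)
state=q0 head=0 tape=_[#]####1   (q0,#)→(q2,0,left)
state=q2 head=-1 tape=[_]0####1   (q2,_)→(q1,_,right)
state=q1 head=0 tape=_[0]####1   (q1,0)→(q0,1,stay)
state=q0 head=0 tape=_[1]####1   (q0,1)→(q1,_,stay)
state=q1 head=0 tape=_[_]####1   (q1,_)→(q2,0,stay)
state=q2 head=0 tape=_[0]####1   (q2,0)→(q2,#,left)
state=q2 head=-1 tape=[_]#####1   (q2,_)→(q1,_,right)
state=q1 head=0 tape=_[#]####1   (q1,#)→(q0,#,stay)
state=q0 head=0 tape=_[#]####1   (q0,#)→(q2,0,left)
state=q2 head=-1 tape=[_]0####1
After 30 steps: state q2, head at -1, tape 0####1.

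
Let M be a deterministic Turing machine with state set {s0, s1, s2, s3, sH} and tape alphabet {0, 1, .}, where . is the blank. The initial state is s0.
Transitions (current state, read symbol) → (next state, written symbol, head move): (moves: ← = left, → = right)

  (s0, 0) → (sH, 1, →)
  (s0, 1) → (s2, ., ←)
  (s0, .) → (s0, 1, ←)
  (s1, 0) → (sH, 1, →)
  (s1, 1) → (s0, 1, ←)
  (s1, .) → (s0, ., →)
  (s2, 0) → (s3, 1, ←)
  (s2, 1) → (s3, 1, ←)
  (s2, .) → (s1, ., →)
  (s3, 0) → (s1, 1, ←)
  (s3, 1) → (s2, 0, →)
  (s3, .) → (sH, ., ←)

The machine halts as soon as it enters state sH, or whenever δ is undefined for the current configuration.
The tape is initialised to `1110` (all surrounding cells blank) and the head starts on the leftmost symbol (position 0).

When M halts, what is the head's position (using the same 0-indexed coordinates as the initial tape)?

4

s0 | .[1]110.   read 1 → write ., move ←, go to s2
s2 | [.].110.   read . → write ., move →, go to s1
s1 | .[.]110.   read . → write ., move →, go to s0
s0 | ..[1]10.   read 1 → write ., move ←, go to s2
s2 | .[.].10.   read . → write ., move →, go to s1
s1 | ..[.]10.   read . → write ., move →, go to s0
s0 | ...[1]0.   read 1 → write ., move ←, go to s2
s2 | ..[.].0.   read . → write ., move →, go to s1
s1 | ...[.]0.   read . → write ., move →, go to s0
s0 | ....[0].   read 0 → write 1, move →, go to sH
sH | ....1[.]
At halt the head is at cell 4.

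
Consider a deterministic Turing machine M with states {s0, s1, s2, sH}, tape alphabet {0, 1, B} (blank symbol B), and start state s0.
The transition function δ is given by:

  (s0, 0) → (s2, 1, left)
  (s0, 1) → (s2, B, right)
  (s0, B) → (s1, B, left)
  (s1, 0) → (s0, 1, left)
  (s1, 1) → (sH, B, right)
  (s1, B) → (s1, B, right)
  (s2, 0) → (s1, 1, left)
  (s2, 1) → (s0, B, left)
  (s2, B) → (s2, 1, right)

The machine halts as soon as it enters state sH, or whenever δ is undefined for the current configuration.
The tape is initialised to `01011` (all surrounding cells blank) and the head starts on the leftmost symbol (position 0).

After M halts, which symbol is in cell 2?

s0 | B[0]1011   read 0 → write 1, move left, go to s2
s2 | [B]11011   read B → write 1, move right, go to s2
s2 | 1[1]1011   read 1 → write B, move left, go to s0
s0 | [1]B1011   read 1 → write B, move right, go to s2
s2 | B[B]1011   read B → write 1, move right, go to s2
s2 | B1[1]011   read 1 → write B, move left, go to s0
s0 | B[1]B011   read 1 → write B, move right, go to s2
s2 | BB[B]011   read B → write 1, move right, go to s2
s2 | BB1[0]11   read 0 → write 1, move left, go to s1
s1 | BB[1]111   read 1 → write B, move right, go to sH
sH | BBB[1]11
Cell 2 holds 1 when M halts.

1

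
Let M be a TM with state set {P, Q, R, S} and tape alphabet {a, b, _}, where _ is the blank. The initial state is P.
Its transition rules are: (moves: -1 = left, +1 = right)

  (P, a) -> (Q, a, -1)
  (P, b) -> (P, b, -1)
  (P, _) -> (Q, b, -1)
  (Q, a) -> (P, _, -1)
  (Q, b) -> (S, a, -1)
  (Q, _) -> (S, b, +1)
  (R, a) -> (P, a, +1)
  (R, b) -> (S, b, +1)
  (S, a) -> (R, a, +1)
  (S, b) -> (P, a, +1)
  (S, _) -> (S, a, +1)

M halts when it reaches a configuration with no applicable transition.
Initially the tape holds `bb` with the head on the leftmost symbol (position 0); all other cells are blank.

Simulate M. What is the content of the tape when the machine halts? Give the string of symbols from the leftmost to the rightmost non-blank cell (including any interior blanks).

ba_abb

P | ____[b]b   read b → write b, move -1, go to P
P | ___[_]bb   read _ → write b, move -1, go to Q
Q | __[_]bbb   read _ → write b, move +1, go to S
S | __b[b]bb   read b → write a, move +1, go to P
P | __ba[b]b   read b → write b, move -1, go to P
P | __b[a]bb   read a → write a, move -1, go to Q
Q | __[b]abb   read b → write a, move -1, go to S
S | _[_]aabb   read _ → write a, move +1, go to S
S | _a[a]abb   read a → write a, move +1, go to R
R | _aa[a]bb   read a → write a, move +1, go to P
P | _aaa[b]b   read b → write b, move -1, go to P
P | _aa[a]bb   read a → write a, move -1, go to Q
Q | _a[a]abb   read a → write _, move -1, go to P
P | _[a]_abb   read a → write a, move -1, go to Q
Q | [_]a_abb   read _ → write b, move +1, go to S
S | b[a]_abb   read a → write a, move +1, go to R
R | ba[_]abb
The non-blank tape span at halt is ba_abb.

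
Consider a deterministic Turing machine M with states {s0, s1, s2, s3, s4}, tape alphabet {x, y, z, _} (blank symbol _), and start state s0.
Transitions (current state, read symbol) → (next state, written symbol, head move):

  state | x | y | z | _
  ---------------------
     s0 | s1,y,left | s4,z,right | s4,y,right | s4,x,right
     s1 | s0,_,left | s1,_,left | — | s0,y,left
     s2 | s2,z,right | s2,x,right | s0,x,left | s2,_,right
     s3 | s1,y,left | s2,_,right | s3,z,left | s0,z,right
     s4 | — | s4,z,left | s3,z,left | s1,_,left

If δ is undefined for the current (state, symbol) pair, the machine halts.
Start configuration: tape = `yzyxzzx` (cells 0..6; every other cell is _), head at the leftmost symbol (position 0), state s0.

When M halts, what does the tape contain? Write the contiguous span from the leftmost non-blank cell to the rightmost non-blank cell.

zxxyxzzx

state=s0 head=0 tape=_[y]zyxzzx   (s0,y)→(s4,z,right)
state=s4 head=1 tape=_z[z]yxzzx   (s4,z)→(s3,z,left)
state=s3 head=0 tape=_[z]zyxzzx   (s3,z)→(s3,z,left)
state=s3 head=-1 tape=[_]zzyxzzx   (s3,_)→(s0,z,right)
state=s0 head=0 tape=z[z]zyxzzx   (s0,z)→(s4,y,right)
state=s4 head=1 tape=zy[z]yxzzx   (s4,z)→(s3,z,left)
state=s3 head=0 tape=z[y]zyxzzx   (s3,y)→(s2,_,right)
state=s2 head=1 tape=z_[z]yxzzx   (s2,z)→(s0,x,left)
state=s0 head=0 tape=z[_]xyxzzx   (s0,_)→(s4,x,right)
state=s4 head=1 tape=zx[x]yxzzx
The non-blank tape span at halt is zxxyxzzx.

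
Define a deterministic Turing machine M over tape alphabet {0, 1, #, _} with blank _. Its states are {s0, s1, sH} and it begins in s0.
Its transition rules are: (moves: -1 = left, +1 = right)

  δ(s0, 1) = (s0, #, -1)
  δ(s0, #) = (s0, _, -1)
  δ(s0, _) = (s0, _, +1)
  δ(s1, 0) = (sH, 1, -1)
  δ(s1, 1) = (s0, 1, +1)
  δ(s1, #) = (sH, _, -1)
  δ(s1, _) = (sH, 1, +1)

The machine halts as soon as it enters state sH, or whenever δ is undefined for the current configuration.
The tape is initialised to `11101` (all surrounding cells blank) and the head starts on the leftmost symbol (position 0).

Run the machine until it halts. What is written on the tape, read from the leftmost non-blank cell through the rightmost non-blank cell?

01

s0 | _[1]1101   read 1 → write #, move -1, go to s0
s0 | [_]#1101   read _ → write _, move +1, go to s0
s0 | _[#]1101   read # → write _, move -1, go to s0
s0 | [_]_1101   read _ → write _, move +1, go to s0
s0 | _[_]1101   read _ → write _, move +1, go to s0
s0 | __[1]101   read 1 → write #, move -1, go to s0
s0 | _[_]#101   read _ → write _, move +1, go to s0
s0 | __[#]101   read # → write _, move -1, go to s0
s0 | _[_]_101   read _ → write _, move +1, go to s0
s0 | __[_]101   read _ → write _, move +1, go to s0
s0 | ___[1]01   read 1 → write #, move -1, go to s0
s0 | __[_]#01   read _ → write _, move +1, go to s0
s0 | ___[#]01   read # → write _, move -1, go to s0
s0 | __[_]_01   read _ → write _, move +1, go to s0
s0 | ___[_]01   read _ → write _, move +1, go to s0
s0 | ____[0]1
The non-blank tape span at halt is 01.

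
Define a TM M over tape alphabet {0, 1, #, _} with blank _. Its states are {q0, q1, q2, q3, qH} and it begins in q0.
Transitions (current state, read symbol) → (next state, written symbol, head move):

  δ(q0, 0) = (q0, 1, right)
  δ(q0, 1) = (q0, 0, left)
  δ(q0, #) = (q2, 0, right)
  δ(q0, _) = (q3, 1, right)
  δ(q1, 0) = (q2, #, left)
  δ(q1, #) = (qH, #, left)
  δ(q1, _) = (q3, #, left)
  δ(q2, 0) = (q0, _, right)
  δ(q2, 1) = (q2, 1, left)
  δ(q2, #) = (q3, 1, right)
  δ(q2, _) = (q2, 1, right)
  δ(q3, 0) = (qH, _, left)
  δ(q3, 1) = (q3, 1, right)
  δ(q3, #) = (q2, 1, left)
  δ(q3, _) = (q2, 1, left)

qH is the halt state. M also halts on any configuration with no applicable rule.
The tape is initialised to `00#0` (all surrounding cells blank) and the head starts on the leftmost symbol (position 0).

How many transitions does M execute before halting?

14

q0 | [0]0#0__   read 0 → write 1, move right, go to q0
q0 | 1[0]#0__   read 0 → write 1, move right, go to q0
q0 | 11[#]0__   read # → write 0, move right, go to q2
q2 | 110[0]__   read 0 → write _, move right, go to q0
q0 | 110_[_]_   read _ → write 1, move right, go to q3
q3 | 110_1[_]   read _ → write 1, move left, go to q2
q2 | 110_[1]1   read 1 → write 1, move left, go to q2
q2 | 110[_]11   read _ → write 1, move right, go to q2
q2 | 1101[1]1   read 1 → write 1, move left, go to q2
q2 | 110[1]11   read 1 → write 1, move left, go to q2
q2 | 11[0]111   read 0 → write _, move right, go to q0
q0 | 11_[1]11   read 1 → write 0, move left, go to q0
q0 | 11[_]011   read _ → write 1, move right, go to q3
q3 | 111[0]11   read 0 → write _, move left, go to qH
qH | 11[1]_11
M halts after 14 transitions.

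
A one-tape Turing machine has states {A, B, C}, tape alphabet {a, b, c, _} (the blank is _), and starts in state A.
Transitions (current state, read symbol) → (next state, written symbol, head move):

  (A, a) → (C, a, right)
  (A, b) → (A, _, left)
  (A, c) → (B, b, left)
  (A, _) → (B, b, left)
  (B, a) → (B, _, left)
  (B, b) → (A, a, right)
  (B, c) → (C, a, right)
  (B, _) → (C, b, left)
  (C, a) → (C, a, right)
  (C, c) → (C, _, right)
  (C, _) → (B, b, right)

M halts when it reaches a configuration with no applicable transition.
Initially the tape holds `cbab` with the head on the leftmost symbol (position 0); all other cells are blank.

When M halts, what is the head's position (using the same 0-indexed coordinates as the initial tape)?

3

A | __[c]bab   read c → write b, move left, go to B
B | _[_]bbab   read _ → write b, move left, go to C
C | [_]bbbab   read _ → write b, move right, go to B
B | b[b]bbab   read b → write a, move right, go to A
A | ba[b]bab   read b → write _, move left, go to A
A | b[a]_bab   read a → write a, move right, go to C
C | ba[_]bab   read _ → write b, move right, go to B
B | bab[b]ab   read b → write a, move right, go to A
A | baba[a]b   read a → write a, move right, go to C
C | babaa[b]
At halt the head is at cell 3.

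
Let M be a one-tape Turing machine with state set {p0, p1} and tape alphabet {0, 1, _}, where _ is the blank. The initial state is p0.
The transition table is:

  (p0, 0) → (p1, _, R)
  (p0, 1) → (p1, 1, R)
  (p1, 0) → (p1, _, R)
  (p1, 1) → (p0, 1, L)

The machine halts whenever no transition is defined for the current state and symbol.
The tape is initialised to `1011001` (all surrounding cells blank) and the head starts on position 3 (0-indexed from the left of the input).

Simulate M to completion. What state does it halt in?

p0

p0 | 101[1]001   read 1 → write 1, move R, go to p1
p1 | 1011[0]01   read 0 → write _, move R, go to p1
p1 | 1011_[0]1   read 0 → write _, move R, go to p1
p1 | 1011__[1]   read 1 → write 1, move L, go to p0
p0 | 1011_[_]1
No transition is defined for (p0, _); M halts in state p0.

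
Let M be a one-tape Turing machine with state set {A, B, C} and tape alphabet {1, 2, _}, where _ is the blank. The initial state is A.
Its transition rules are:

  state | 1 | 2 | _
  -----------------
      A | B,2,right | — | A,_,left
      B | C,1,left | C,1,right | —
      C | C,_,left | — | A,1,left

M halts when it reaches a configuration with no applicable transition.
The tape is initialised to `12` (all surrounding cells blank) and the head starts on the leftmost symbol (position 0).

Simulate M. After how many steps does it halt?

A | [1]2_   read 1 → write 2, move right, go to B
B | 2[2]_   read 2 → write 1, move right, go to C
C | 21[_]   read _ → write 1, move left, go to A
A | 2[1]1   read 1 → write 2, move right, go to B
B | 22[1]   read 1 → write 1, move left, go to C
C | 2[2]1
M halts after 5 transitions.

5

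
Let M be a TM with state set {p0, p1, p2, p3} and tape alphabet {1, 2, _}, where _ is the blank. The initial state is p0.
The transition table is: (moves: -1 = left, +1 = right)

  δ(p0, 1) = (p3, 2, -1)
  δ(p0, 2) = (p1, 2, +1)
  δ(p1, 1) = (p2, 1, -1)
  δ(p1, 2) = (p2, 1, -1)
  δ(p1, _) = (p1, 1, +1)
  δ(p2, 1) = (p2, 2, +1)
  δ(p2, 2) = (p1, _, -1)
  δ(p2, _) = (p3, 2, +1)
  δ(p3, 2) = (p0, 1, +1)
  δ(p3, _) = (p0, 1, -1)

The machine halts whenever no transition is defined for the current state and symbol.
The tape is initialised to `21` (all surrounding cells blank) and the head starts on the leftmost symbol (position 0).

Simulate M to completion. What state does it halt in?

p3

p0 | __[2]1__   read 2 → write 2, move +1, go to p1
p1 | __2[1]__   read 1 → write 1, move -1, go to p2
p2 | __[2]1__   read 2 → write _, move -1, go to p1
p1 | _[_]_1__   read _ → write 1, move +1, go to p1
p1 | _1[_]1__   read _ → write 1, move +1, go to p1
p1 | _11[1]__   read 1 → write 1, move -1, go to p2
p2 | _1[1]1__   read 1 → write 2, move +1, go to p2
p2 | _12[1]__   read 1 → write 2, move +1, go to p2
p2 | _122[_]_   read _ → write 2, move +1, go to p3
p3 | _1222[_]   read _ → write 1, move -1, go to p0
p0 | _122[2]1   read 2 → write 2, move +1, go to p1
p1 | _1222[1]   read 1 → write 1, move -1, go to p2
p2 | _122[2]1   read 2 → write _, move -1, go to p1
p1 | _12[2]_1   read 2 → write 1, move -1, go to p2
p2 | _1[2]1_1   read 2 → write _, move -1, go to p1
p1 | _[1]_1_1   read 1 → write 1, move -1, go to p2
p2 | [_]1_1_1   read _ → write 2, move +1, go to p3
p3 | 2[1]_1_1
No transition is defined for (p3, 1); M halts in state p3.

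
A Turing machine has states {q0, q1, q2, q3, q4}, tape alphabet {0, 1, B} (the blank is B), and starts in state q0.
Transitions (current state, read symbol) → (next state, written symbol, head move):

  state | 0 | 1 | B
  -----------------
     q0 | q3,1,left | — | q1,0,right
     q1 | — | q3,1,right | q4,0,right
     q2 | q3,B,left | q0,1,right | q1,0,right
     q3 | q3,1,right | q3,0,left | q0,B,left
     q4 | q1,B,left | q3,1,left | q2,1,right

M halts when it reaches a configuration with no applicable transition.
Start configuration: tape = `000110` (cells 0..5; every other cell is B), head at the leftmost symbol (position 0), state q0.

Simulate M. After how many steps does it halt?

state=q0 head=0 tape=BBBB[0]00110   (q0,0)→(q3,1,left)
state=q3 head=-1 tape=BBB[B]100110   (q3,B)→(q0,B,left)
state=q0 head=-2 tape=BB[B]B100110   (q0,B)→(q1,0,right)
state=q1 head=-1 tape=BB0[B]100110   (q1,B)→(q4,0,right)
state=q4 head=0 tape=BB00[1]00110   (q4,1)→(q3,1,left)
state=q3 head=-1 tape=BB0[0]100110   (q3,0)→(q3,1,right)
state=q3 head=0 tape=BB01[1]00110   (q3,1)→(q3,0,left)
state=q3 head=-1 tape=BB0[1]000110   (q3,1)→(q3,0,left)
state=q3 head=-2 tape=BB[0]0000110   (q3,0)→(q3,1,right)
state=q3 head=-1 tape=BB1[0]000110   (q3,0)→(q3,1,right)
state=q3 head=0 tape=BB11[0]00110   (q3,0)→(q3,1,right)
state=q3 head=1 tape=BB111[0]0110   (q3,0)→(q3,1,right)
state=q3 head=2 tape=BB1111[0]110   (q3,0)→(q3,1,right)
state=q3 head=3 tape=BB11111[1]10   (q3,1)→(q3,0,left)
state=q3 head=2 tape=BB1111[1]010   (q3,1)→(q3,0,left)
state=q3 head=1 tape=BB111[1]0010   (q3,1)→(q3,0,left)
state=q3 head=0 tape=BB11[1]00010   (q3,1)→(q3,0,left)
state=q3 head=-1 tape=BB1[1]000010   (q3,1)→(q3,0,left)
state=q3 head=-2 tape=BB[1]0000010   (q3,1)→(q3,0,left)
state=q3 head=-3 tape=B[B]00000010   (q3,B)→(q0,B,left)
state=q0 head=-4 tape=[B]B00000010   (q0,B)→(q1,0,right)
state=q1 head=-3 tape=0[B]00000010   (q1,B)→(q4,0,right)
state=q4 head=-2 tape=00[0]0000010   (q4,0)→(q1,B,left)
state=q1 head=-3 tape=0[0]B0000010
M halts after 23 transitions.

23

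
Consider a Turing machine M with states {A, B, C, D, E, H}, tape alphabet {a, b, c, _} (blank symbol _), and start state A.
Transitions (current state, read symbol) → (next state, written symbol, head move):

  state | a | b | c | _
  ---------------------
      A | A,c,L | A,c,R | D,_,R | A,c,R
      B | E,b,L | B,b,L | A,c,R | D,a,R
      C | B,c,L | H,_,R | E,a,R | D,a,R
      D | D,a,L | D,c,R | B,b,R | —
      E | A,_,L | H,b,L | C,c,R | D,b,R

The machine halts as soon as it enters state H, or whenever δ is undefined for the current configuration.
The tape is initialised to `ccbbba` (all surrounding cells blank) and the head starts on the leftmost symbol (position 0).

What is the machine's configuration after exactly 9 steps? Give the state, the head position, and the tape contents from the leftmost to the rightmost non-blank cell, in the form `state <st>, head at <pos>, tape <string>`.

state=A head=0 tape=[c]cbbba   (A,c)→(D,_,R)
state=D head=1 tape=_[c]bbba   (D,c)→(B,b,R)
state=B head=2 tape=_b[b]bba   (B,b)→(B,b,L)
state=B head=1 tape=_[b]bbba   (B,b)→(B,b,L)
state=B head=0 tape=[_]bbbba   (B,_)→(D,a,R)
state=D head=1 tape=a[b]bbba   (D,b)→(D,c,R)
state=D head=2 tape=ac[b]bba   (D,b)→(D,c,R)
state=D head=3 tape=acc[b]ba   (D,b)→(D,c,R)
state=D head=4 tape=accc[b]a   (D,b)→(D,c,R)
state=D head=5 tape=acccc[a]
After 9 steps: state D, head at 5, tape acccca.

state D, head at 5, tape acccca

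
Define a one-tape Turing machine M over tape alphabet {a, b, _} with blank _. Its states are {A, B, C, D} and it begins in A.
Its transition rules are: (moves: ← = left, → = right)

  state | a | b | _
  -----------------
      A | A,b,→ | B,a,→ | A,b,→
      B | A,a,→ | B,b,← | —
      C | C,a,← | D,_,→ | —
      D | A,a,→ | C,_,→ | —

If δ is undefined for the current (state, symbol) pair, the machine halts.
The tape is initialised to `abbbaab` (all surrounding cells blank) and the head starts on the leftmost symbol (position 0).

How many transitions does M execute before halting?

state=A head=0 tape=[a]bbbaab_   (A,a)→(A,b,→)
state=A head=1 tape=b[b]bbaab_   (A,b)→(B,a,→)
state=B head=2 tape=ba[b]baab_   (B,b)→(B,b,←)
state=B head=1 tape=b[a]bbaab_   (B,a)→(A,a,→)
state=A head=2 tape=ba[b]baab_   (A,b)→(B,a,→)
state=B head=3 tape=baa[b]aab_   (B,b)→(B,b,←)
state=B head=2 tape=ba[a]baab_   (B,a)→(A,a,→)
state=A head=3 tape=baa[b]aab_   (A,b)→(B,a,→)
state=B head=4 tape=baaa[a]ab_   (B,a)→(A,a,→)
state=A head=5 tape=baaaa[a]b_   (A,a)→(A,b,→)
state=A head=6 tape=baaaab[b]_   (A,b)→(B,a,→)
state=B head=7 tape=baaaaba[_]
M halts after 11 transitions.

11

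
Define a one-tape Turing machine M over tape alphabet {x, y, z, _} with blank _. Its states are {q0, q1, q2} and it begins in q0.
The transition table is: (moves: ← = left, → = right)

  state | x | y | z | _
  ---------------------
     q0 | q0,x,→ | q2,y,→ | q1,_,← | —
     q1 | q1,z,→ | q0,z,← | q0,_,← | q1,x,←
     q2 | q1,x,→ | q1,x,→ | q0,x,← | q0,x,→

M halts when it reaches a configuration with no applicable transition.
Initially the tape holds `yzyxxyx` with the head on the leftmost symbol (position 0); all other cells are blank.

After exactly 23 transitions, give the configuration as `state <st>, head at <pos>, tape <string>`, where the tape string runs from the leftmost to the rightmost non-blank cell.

state=q0 head=0 tape=[y]zyxxyx__   (q0,y)→(q2,y,→)
state=q2 head=1 tape=y[z]yxxyx__   (q2,z)→(q0,x,←)
state=q0 head=0 tape=[y]xyxxyx__   (q0,y)→(q2,y,→)
state=q2 head=1 tape=y[x]yxxyx__   (q2,x)→(q1,x,→)
state=q1 head=2 tape=yx[y]xxyx__   (q1,y)→(q0,z,←)
state=q0 head=1 tape=y[x]zxxyx__   (q0,x)→(q0,x,→)
state=q0 head=2 tape=yx[z]xxyx__   (q0,z)→(q1,_,←)
state=q1 head=1 tape=y[x]_xxyx__   (q1,x)→(q1,z,→)
state=q1 head=2 tape=yz[_]xxyx__   (q1,_)→(q1,x,←)
state=q1 head=1 tape=y[z]xxxyx__   (q1,z)→(q0,_,←)
state=q0 head=0 tape=[y]_xxxyx__   (q0,y)→(q2,y,→)
state=q2 head=1 tape=y[_]xxxyx__   (q2,_)→(q0,x,→)
state=q0 head=2 tape=yx[x]xxyx__   (q0,x)→(q0,x,→)
state=q0 head=3 tape=yxx[x]xyx__   (q0,x)→(q0,x,→)
state=q0 head=4 tape=yxxx[x]yx__   (q0,x)→(q0,x,→)
state=q0 head=5 tape=yxxxx[y]x__   (q0,y)→(q2,y,→)
state=q2 head=6 tape=yxxxxy[x]__   (q2,x)→(q1,x,→)
state=q1 head=7 tape=yxxxxyx[_]_   (q1,_)→(q1,x,←)
state=q1 head=6 tape=yxxxxy[x]x_   (q1,x)→(q1,z,→)
state=q1 head=7 tape=yxxxxyz[x]_   (q1,x)→(q1,z,→)
state=q1 head=8 tape=yxxxxyzz[_]   (q1,_)→(q1,x,←)
state=q1 head=7 tape=yxxxxyz[z]x   (q1,z)→(q0,_,←)
state=q0 head=6 tape=yxxxxy[z]_x   (q0,z)→(q1,_,←)
state=q1 head=5 tape=yxxxx[y]__x
After 23 steps: state q1, head at 5, tape yxxxxy__x.

state q1, head at 5, tape yxxxxy__x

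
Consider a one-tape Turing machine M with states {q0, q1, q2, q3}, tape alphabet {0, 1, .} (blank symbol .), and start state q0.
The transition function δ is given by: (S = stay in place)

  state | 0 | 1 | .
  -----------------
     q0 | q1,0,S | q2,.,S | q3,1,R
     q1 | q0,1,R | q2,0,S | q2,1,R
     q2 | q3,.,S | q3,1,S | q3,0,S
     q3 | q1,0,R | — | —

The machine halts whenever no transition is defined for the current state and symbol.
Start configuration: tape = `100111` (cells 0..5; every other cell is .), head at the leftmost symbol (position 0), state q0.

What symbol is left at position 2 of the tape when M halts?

1

state=q0 head=0 tape=[1]00111   (q0,1)→(q2,.,S)
state=q2 head=0 tape=[.]00111   (q2,.)→(q3,0,S)
state=q3 head=0 tape=[0]00111   (q3,0)→(q1,0,R)
state=q1 head=1 tape=0[0]0111   (q1,0)→(q0,1,R)
state=q0 head=2 tape=01[0]111   (q0,0)→(q1,0,S)
state=q1 head=2 tape=01[0]111   (q1,0)→(q0,1,R)
state=q0 head=3 tape=011[1]11   (q0,1)→(q2,.,S)
state=q2 head=3 tape=011[.]11   (q2,.)→(q3,0,S)
state=q3 head=3 tape=011[0]11   (q3,0)→(q1,0,R)
state=q1 head=4 tape=0110[1]1   (q1,1)→(q2,0,S)
state=q2 head=4 tape=0110[0]1   (q2,0)→(q3,.,S)
state=q3 head=4 tape=0110[.]1
Cell 2 holds 1 when M halts.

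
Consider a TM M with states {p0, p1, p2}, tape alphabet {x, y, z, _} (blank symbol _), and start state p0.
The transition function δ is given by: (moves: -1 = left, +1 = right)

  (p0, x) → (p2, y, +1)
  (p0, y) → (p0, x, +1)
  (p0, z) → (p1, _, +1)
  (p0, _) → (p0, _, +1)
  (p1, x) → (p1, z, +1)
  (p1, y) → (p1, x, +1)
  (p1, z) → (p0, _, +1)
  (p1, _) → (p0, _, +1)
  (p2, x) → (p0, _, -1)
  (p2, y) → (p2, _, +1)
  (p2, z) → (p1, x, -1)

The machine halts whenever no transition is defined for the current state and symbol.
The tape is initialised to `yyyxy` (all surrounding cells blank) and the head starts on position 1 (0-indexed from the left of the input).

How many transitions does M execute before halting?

4

state=p0 head=1 tape=y[y]yxy_   (p0,y)→(p0,x,+1)
state=p0 head=2 tape=yx[y]xy_   (p0,y)→(p0,x,+1)
state=p0 head=3 tape=yxx[x]y_   (p0,x)→(p2,y,+1)
state=p2 head=4 tape=yxxy[y]_   (p2,y)→(p2,_,+1)
state=p2 head=5 tape=yxxy_[_]
M halts after 4 transitions.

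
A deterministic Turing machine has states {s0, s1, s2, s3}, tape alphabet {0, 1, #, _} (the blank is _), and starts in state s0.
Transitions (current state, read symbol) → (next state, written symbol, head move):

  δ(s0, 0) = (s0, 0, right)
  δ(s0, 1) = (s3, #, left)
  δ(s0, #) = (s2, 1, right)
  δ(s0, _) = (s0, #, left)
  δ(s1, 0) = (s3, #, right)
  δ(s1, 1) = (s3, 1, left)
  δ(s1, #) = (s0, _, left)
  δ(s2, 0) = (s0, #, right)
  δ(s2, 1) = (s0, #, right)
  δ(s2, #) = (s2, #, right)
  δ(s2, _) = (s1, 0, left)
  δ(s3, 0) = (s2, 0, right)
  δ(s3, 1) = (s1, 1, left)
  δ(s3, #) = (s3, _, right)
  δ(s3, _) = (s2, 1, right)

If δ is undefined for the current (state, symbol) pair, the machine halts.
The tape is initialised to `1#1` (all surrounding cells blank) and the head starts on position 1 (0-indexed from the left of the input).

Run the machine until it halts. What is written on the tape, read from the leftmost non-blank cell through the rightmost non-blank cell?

1___1#_0

state=s0 head=1 tape=_1[#]1____   (s0,#)→(s2,1,right)
state=s2 head=2 tape=_11[1]____   (s2,1)→(s0,#,right)
state=s0 head=3 tape=_11#[_]___   (s0,_)→(s0,#,left)
state=s0 head=2 tape=_11[#]#___   (s0,#)→(s2,1,right)
state=s2 head=3 tape=_111[#]___   (s2,#)→(s2,#,right)
state=s2 head=4 tape=_111#[_]__   (s2,_)→(s1,0,left)
state=s1 head=3 tape=_111[#]0__   (s1,#)→(s0,_,left)
state=s0 head=2 tape=_11[1]_0__   (s0,1)→(s3,#,left)
state=s3 head=1 tape=_1[1]#_0__   (s3,1)→(s1,1,left)
state=s1 head=0 tape=_[1]1#_0__   (s1,1)→(s3,1,left)
state=s3 head=-1 tape=[_]11#_0__   (s3,_)→(s2,1,right)
state=s2 head=0 tape=1[1]1#_0__   (s2,1)→(s0,#,right)
state=s0 head=1 tape=1#[1]#_0__   (s0,1)→(s3,#,left)
state=s3 head=0 tape=1[#]##_0__   (s3,#)→(s3,_,right)
state=s3 head=1 tape=1_[#]#_0__   (s3,#)→(s3,_,right)
state=s3 head=2 tape=1__[#]_0__   (s3,#)→(s3,_,right)
state=s3 head=3 tape=1___[_]0__   (s3,_)→(s2,1,right)
state=s2 head=4 tape=1___1[0]__   (s2,0)→(s0,#,right)
state=s0 head=5 tape=1___1#[_]_   (s0,_)→(s0,#,left)
state=s0 head=4 tape=1___1[#]#_   (s0,#)→(s2,1,right)
state=s2 head=5 tape=1___11[#]_   (s2,#)→(s2,#,right)
state=s2 head=6 tape=1___11#[_]   (s2,_)→(s1,0,left)
state=s1 head=5 tape=1___11[#]0   (s1,#)→(s0,_,left)
state=s0 head=4 tape=1___1[1]_0   (s0,1)→(s3,#,left)
state=s3 head=3 tape=1___[1]#_0   (s3,1)→(s1,1,left)
state=s1 head=2 tape=1__[_]1#_0
The non-blank tape span at halt is 1___1#_0.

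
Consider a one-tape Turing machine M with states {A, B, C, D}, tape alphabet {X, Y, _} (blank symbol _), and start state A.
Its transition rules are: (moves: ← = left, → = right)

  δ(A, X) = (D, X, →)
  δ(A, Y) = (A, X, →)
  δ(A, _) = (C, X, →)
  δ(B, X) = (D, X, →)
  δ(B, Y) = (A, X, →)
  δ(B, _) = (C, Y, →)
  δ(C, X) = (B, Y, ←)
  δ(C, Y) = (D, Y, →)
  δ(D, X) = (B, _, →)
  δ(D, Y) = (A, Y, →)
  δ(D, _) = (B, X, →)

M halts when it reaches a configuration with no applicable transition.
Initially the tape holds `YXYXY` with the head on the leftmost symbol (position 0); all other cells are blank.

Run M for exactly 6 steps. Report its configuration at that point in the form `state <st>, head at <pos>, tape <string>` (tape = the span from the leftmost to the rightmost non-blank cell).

state C, head at 6, tape XXYXYX

state=A head=0 tape=[Y]XYXY__   (A,Y)→(A,X,→)
state=A head=1 tape=X[X]YXY__   (A,X)→(D,X,→)
state=D head=2 tape=XX[Y]XY__   (D,Y)→(A,Y,→)
state=A head=3 tape=XXY[X]Y__   (A,X)→(D,X,→)
state=D head=4 tape=XXYX[Y]__   (D,Y)→(A,Y,→)
state=A head=5 tape=XXYXY[_]_   (A,_)→(C,X,→)
state=C head=6 tape=XXYXYX[_]
After 6 steps: state C, head at 6, tape XXYXYX.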